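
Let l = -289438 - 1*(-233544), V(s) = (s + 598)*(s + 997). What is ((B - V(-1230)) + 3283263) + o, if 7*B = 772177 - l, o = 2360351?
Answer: 39302577/7 ≈ 5.6147e+6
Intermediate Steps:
V(s) = (598 + s)*(997 + s)
l = -55894 (l = -289438 + 233544 = -55894)
B = 828071/7 (B = (772177 - 1*(-55894))/7 = (772177 + 55894)/7 = (⅐)*828071 = 828071/7 ≈ 1.1830e+5)
((B - V(-1230)) + 3283263) + o = ((828071/7 - (596206 + (-1230)² + 1595*(-1230))) + 3283263) + 2360351 = ((828071/7 - (596206 + 1512900 - 1961850)) + 3283263) + 2360351 = ((828071/7 - 1*147256) + 3283263) + 2360351 = ((828071/7 - 147256) + 3283263) + 2360351 = (-202721/7 + 3283263) + 2360351 = 22780120/7 + 2360351 = 39302577/7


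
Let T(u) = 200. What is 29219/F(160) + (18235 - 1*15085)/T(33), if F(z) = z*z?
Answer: 432419/25600 ≈ 16.891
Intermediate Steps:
F(z) = z²
29219/F(160) + (18235 - 1*15085)/T(33) = 29219/(160²) + (18235 - 1*15085)/200 = 29219/25600 + (18235 - 15085)*(1/200) = 29219*(1/25600) + 3150*(1/200) = 29219/25600 + 63/4 = 432419/25600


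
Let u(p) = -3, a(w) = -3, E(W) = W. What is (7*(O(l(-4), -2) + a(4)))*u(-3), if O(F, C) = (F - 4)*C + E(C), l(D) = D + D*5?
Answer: -1071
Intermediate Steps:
l(D) = 6*D (l(D) = D + 5*D = 6*D)
O(F, C) = C + C*(-4 + F) (O(F, C) = (F - 4)*C + C = (-4 + F)*C + C = C*(-4 + F) + C = C + C*(-4 + F))
(7*(O(l(-4), -2) + a(4)))*u(-3) = (7*(-2*(-3 + 6*(-4)) - 3))*(-3) = (7*(-2*(-3 - 24) - 3))*(-3) = (7*(-2*(-27) - 3))*(-3) = (7*(54 - 3))*(-3) = (7*51)*(-3) = 357*(-3) = -1071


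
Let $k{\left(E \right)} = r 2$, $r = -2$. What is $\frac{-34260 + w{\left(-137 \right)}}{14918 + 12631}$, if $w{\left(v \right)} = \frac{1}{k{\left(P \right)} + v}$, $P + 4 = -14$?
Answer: $- \frac{4830661}{3884409} \approx -1.2436$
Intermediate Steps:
$P = -18$ ($P = -4 - 14 = -18$)
$k{\left(E \right)} = -4$ ($k{\left(E \right)} = \left(-2\right) 2 = -4$)
$w{\left(v \right)} = \frac{1}{-4 + v}$
$\frac{-34260 + w{\left(-137 \right)}}{14918 + 12631} = \frac{-34260 + \frac{1}{-4 - 137}}{14918 + 12631} = \frac{-34260 + \frac{1}{-141}}{27549} = \left(-34260 - \frac{1}{141}\right) \frac{1}{27549} = \left(- \frac{4830661}{141}\right) \frac{1}{27549} = - \frac{4830661}{3884409}$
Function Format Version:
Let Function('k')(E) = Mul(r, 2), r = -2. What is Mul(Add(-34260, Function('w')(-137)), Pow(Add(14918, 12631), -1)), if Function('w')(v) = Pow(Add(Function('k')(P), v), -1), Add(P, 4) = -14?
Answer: Rational(-4830661, 3884409) ≈ -1.2436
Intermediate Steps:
P = -18 (P = Add(-4, -14) = -18)
Function('k')(E) = -4 (Function('k')(E) = Mul(-2, 2) = -4)
Function('w')(v) = Pow(Add(-4, v), -1)
Mul(Add(-34260, Function('w')(-137)), Pow(Add(14918, 12631), -1)) = Mul(Add(-34260, Pow(Add(-4, -137), -1)), Pow(Add(14918, 12631), -1)) = Mul(Add(-34260, Pow(-141, -1)), Pow(27549, -1)) = Mul(Add(-34260, Rational(-1, 141)), Rational(1, 27549)) = Mul(Rational(-4830661, 141), Rational(1, 27549)) = Rational(-4830661, 3884409)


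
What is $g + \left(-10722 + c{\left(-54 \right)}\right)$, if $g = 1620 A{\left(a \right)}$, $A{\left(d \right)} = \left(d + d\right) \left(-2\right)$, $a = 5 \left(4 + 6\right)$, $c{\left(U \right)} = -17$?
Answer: $-334739$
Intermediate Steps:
$a = 50$ ($a = 5 \cdot 10 = 50$)
$A{\left(d \right)} = - 4 d$ ($A{\left(d \right)} = 2 d \left(-2\right) = - 4 d$)
$g = -324000$ ($g = 1620 \left(\left(-4\right) 50\right) = 1620 \left(-200\right) = -324000$)
$g + \left(-10722 + c{\left(-54 \right)}\right) = -324000 - 10739 = -334739$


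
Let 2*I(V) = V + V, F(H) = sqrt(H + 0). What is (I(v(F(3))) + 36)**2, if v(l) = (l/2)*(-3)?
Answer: 5211/4 - 108*sqrt(3) ≈ 1115.7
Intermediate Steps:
F(H) = sqrt(H)
v(l) = -3*l/2 (v(l) = (l*(1/2))*(-3) = (l/2)*(-3) = -3*l/2)
I(V) = V (I(V) = (V + V)/2 = (2*V)/2 = V)
(I(v(F(3))) + 36)**2 = (-3*sqrt(3)/2 + 36)**2 = (36 - 3*sqrt(3)/2)**2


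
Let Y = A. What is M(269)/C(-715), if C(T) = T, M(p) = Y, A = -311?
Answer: 311/715 ≈ 0.43497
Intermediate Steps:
Y = -311
M(p) = -311
M(269)/C(-715) = -311/(-715) = -311*(-1/715) = 311/715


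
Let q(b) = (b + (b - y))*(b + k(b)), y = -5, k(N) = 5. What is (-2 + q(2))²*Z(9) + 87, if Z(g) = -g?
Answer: -33402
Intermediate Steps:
q(b) = (5 + b)*(5 + 2*b) (q(b) = (b + (b - 1*(-5)))*(b + 5) = (b + (b + 5))*(5 + b) = (b + (5 + b))*(5 + b) = (5 + 2*b)*(5 + b) = (5 + b)*(5 + 2*b))
(-2 + q(2))²*Z(9) + 87 = (-2 + (25 + 2*2² + 15*2))²*(-1*9) + 87 = (-2 + (25 + 2*4 + 30))²*(-9) + 87 = (-2 + (25 + 8 + 30))²*(-9) + 87 = (-2 + 63)²*(-9) + 87 = 61²*(-9) + 87 = 3721*(-9) + 87 = -33489 + 87 = -33402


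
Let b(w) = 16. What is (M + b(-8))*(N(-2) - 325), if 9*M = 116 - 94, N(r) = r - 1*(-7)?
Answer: -53120/9 ≈ -5902.2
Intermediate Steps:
N(r) = 7 + r (N(r) = r + 7 = 7 + r)
M = 22/9 (M = (116 - 94)/9 = (⅑)*22 = 22/9 ≈ 2.4444)
(M + b(-8))*(N(-2) - 325) = (22/9 + 16)*((7 - 2) - 325) = 166*(5 - 325)/9 = (166/9)*(-320) = -53120/9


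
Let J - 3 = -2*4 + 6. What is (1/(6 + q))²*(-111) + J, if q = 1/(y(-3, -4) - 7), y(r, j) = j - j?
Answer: -3758/1681 ≈ -2.2356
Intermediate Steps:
y(r, j) = 0
q = -⅐ (q = 1/(0 - 7) = 1/(-7) = -⅐ ≈ -0.14286)
J = 1 (J = 3 + (-2*4 + 6) = 3 + (-8 + 6) = 3 - 2 = 1)
(1/(6 + q))²*(-111) + J = (1/(6 - ⅐))²*(-111) + 1 = (1/(41/7))²*(-111) + 1 = (7/41)²*(-111) + 1 = (49/1681)*(-111) + 1 = -5439/1681 + 1 = -3758/1681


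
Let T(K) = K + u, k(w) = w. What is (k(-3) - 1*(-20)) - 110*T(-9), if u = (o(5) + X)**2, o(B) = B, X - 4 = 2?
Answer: -12303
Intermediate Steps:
X = 6 (X = 4 + 2 = 6)
u = 121 (u = (5 + 6)**2 = 11**2 = 121)
T(K) = 121 + K (T(K) = K + 121 = 121 + K)
(k(-3) - 1*(-20)) - 110*T(-9) = (-3 - 1*(-20)) - 110*(121 - 9) = (-3 + 20) - 110*112 = 17 - 12320 = -12303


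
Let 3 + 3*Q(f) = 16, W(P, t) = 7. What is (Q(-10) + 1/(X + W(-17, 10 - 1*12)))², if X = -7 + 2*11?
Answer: 83521/4356 ≈ 19.174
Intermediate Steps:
Q(f) = 13/3 (Q(f) = -1 + (⅓)*16 = -1 + 16/3 = 13/3)
X = 15 (X = -7 + 22 = 15)
(Q(-10) + 1/(X + W(-17, 10 - 1*12)))² = (13/3 + 1/(15 + 7))² = (13/3 + 1/22)² = (289/66)² = 83521/4356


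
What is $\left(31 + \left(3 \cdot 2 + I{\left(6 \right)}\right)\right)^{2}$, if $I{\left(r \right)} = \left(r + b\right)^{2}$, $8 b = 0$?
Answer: $5329$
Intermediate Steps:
$b = 0$ ($b = \frac{1}{8} \cdot 0 = 0$)
$I{\left(r \right)} = r^{2}$ ($I{\left(r \right)} = \left(r + 0\right)^{2} = r^{2}$)
$\left(31 + \left(3 \cdot 2 + I{\left(6 \right)}\right)\right)^{2} = \left(31 + \left(3 \cdot 2 + 6^{2}\right)\right)^{2} = \left(31 + \left(6 + 36\right)\right)^{2} = \left(31 + 42\right)^{2} = 73^{2} = 5329$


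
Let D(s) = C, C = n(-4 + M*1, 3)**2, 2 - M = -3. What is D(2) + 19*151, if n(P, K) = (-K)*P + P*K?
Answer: 2869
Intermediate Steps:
M = 5 (M = 2 - 1*(-3) = 2 + 3 = 5)
n(P, K) = 0 (n(P, K) = -K*P + K*P = 0)
C = 0 (C = 0**2 = 0)
D(s) = 0
D(2) + 19*151 = 0 + 19*151 = 0 + 2869 = 2869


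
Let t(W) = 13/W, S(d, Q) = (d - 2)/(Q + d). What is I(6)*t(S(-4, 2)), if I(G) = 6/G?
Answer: 13/3 ≈ 4.3333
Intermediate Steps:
S(d, Q) = (-2 + d)/(Q + d)
I(6)*t(S(-4, 2)) = (6/6)*(13/(((-2 - 4)/(2 - 4)))) = (6*(1/6))*(13/((-6/(-2)))) = 1*(13/((-1/2*(-6)))) = 1*(13/3) = 13/3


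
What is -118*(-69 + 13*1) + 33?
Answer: 6641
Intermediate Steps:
-118*(-69 + 13*1) + 33 = -118*(-69 + 13) + 33 = -118*(-56) + 33 = 6608 + 33 = 6641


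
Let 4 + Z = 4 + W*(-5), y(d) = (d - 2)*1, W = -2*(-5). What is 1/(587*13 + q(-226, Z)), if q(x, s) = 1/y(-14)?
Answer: 16/122095 ≈ 0.00013105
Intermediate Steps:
W = 10
y(d) = -2 + d (y(d) = (-2 + d)*1 = -2 + d)
Z = -50 (Z = -4 + (4 + 10*(-5)) = -4 + (4 - 50) = -4 - 46 = -50)
q(x, s) = -1/16 (q(x, s) = 1/(-2 - 14) = 1/(-16) = -1/16)
1/(587*13 + q(-226, Z)) = 1/(587*13 - 1/16) = 1/(7631 - 1/16) = 1/(122095/16) = 16/122095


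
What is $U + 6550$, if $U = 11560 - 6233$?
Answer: $11877$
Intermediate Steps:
$U = 5327$
$U + 6550 = 5327 + 6550 = 11877$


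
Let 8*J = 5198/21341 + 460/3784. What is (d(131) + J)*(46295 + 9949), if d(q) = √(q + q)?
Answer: 2410488021/939004 + 56244*√262 ≈ 9.1296e+5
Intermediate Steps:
d(q) = √2*√q (d(q) = √(2*q) = √2*√q)
J = 7371523/161508688 (J = (5198/21341 + 460/3784)/8 = (5198*(1/21341) + 460*(1/3784))/8 = (5198/21341 + 115/946)/8 = (⅛)*(7371523/20188586) = 7371523/161508688 ≈ 0.045642)
(d(131) + J)*(46295 + 9949) = (√2*√131 + 7371523/161508688)*(46295 + 9949) = (√262 + 7371523/161508688)*56244 = (7371523/161508688 + √262)*56244 = 2410488021/939004 + 56244*√262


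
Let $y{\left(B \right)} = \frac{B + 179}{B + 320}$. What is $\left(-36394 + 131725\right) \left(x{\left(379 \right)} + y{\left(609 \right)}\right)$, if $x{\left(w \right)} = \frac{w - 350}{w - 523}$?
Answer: $\frac{2749695587}{44592} \approx 61663.0$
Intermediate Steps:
$x{\left(w \right)} = \frac{-350 + w}{-523 + w}$
$y{\left(B \right)} = \frac{179 + B}{320 + B}$
$\left(-36394 + 131725\right) \left(x{\left(379 \right)} + y{\left(609 \right)}\right) = \left(-36394 + 131725\right) \left(\frac{-350 + 379}{-523 + 379} + \frac{179 + 609}{320 + 609}\right) = 95331 \left(\frac{1}{-144} \cdot 29 + \frac{1}{929} \cdot 788\right) = 95331 \left(\left(- \frac{1}{144}\right) 29 + \frac{1}{929} \cdot 788\right) = 95331 \left(- \frac{29}{144} + \frac{788}{929}\right) = 95331 \cdot \frac{86531}{133776} = \frac{2749695587}{44592}$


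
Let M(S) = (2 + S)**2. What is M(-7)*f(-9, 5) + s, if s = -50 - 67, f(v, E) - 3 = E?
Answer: 83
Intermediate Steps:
f(v, E) = 3 + E
s = -117
M(-7)*f(-9, 5) + s = (2 - 7)**2*(3 + 5) - 117 = (-5)**2*8 - 117 = 25*8 - 117 = 200 - 117 = 83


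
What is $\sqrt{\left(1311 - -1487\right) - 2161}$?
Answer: $7 \sqrt{13} \approx 25.239$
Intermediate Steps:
$\sqrt{\left(1311 - -1487\right) - 2161} = \sqrt{\left(1311 + 1487\right) - 2161} = \sqrt{2798 - 2161} = \sqrt{637} = 7 \sqrt{13}$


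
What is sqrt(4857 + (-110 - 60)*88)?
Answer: I*sqrt(10103) ≈ 100.51*I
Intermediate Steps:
sqrt(4857 + (-110 - 60)*88) = sqrt(4857 - 170*88) = sqrt(4857 - 14960) = sqrt(-10103) = I*sqrt(10103)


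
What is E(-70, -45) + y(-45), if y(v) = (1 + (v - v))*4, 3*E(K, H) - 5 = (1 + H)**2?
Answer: 651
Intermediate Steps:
E(K, H) = 5/3 + (1 + H)**2/3
y(v) = 4 (y(v) = (1 + 0)*4 = 1*4 = 4)
E(-70, -45) + y(-45) = (5/3 + (1 - 45)**2/3) + 4 = (5/3 + (1/3)*(-44)**2) + 4 = (5/3 + (1/3)*1936) + 4 = (5/3 + 1936/3) + 4 = 647 + 4 = 651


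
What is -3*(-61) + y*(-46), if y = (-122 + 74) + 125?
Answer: -3359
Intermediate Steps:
y = 77 (y = -48 + 125 = 77)
-3*(-61) + y*(-46) = -3*(-61) + 77*(-46) = 183 - 3542 = -3359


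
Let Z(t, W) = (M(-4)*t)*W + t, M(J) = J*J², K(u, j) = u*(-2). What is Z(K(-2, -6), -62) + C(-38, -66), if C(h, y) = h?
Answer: 15838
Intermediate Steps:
K(u, j) = -2*u
M(J) = J³
Z(t, W) = t - 64*W*t (Z(t, W) = ((-4)³*t)*W + t = (-64*t)*W + t = -64*W*t + t = t - 64*W*t)
Z(K(-2, -6), -62) + C(-38, -66) = (-2*(-2))*(1 - 64*(-62)) - 38 = 4*(1 + 3968) - 38 = 4*3969 - 38 = 15876 - 38 = 15838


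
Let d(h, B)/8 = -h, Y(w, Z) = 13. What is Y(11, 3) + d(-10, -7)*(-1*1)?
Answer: -67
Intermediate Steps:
d(h, B) = -8*h (d(h, B) = 8*(-h) = -8*h)
Y(11, 3) + d(-10, -7)*(-1*1) = 13 + (-8*(-10))*(-1*1) = 13 + 80*(-1) = 13 - 80 = -67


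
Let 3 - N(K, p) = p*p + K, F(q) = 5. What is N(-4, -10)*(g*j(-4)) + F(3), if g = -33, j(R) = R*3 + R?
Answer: -49099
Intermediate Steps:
j(R) = 4*R (j(R) = 3*R + R = 4*R)
N(K, p) = 3 - K - p² (N(K, p) = 3 - (p*p + K) = 3 - (p² + K) = 3 - (K + p²) = 3 + (-K - p²) = 3 - K - p²)
N(-4, -10)*(g*j(-4)) + F(3) = (3 - 1*(-4) - 1*(-10)²)*(-132*(-4)) + 5 = (3 + 4 - 1*100)*(-33*(-16)) + 5 = (3 + 4 - 100)*528 + 5 = -93*528 + 5 = -49104 + 5 = -49099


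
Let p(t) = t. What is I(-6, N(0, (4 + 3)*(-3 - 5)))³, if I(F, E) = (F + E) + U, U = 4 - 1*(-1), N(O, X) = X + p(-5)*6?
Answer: -658503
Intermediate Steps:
N(O, X) = -30 + X (N(O, X) = X - 5*6 = X - 30 = -30 + X)
U = 5 (U = 4 + 1 = 5)
I(F, E) = 5 + E + F (I(F, E) = (F + E) + 5 = (E + F) + 5 = 5 + E + F)
I(-6, N(0, (4 + 3)*(-3 - 5)))³ = (5 + (-30 + (4 + 3)*(-3 - 5)) - 6)³ = (5 + (-30 + 7*(-8)) - 6)³ = (5 + (-30 - 56) - 6)³ = (5 - 86 - 6)³ = (-87)³ = -658503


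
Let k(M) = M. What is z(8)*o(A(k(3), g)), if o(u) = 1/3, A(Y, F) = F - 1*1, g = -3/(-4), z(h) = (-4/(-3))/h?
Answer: 1/18 ≈ 0.055556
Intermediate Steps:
z(h) = 4/(3*h) (z(h) = (-4*(-⅓))/h = 4/(3*h))
g = ¾ (g = -3*(-¼) = ¾ ≈ 0.75000)
A(Y, F) = -1 + F (A(Y, F) = F - 1 = -1 + F)
o(u) = ⅓
z(8)*o(A(k(3), g)) = ((4/3)/8)*(⅓) = ((4/3)*(⅛))*(⅓) = (⅙)*(⅓) = 1/18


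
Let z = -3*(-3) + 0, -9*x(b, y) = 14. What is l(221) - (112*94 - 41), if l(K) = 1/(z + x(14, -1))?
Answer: -702620/67 ≈ -10487.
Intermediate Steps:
x(b, y) = -14/9 (x(b, y) = -⅑*14 = -14/9)
z = 9 (z = 9 + 0 = 9)
l(K) = 9/67 (l(K) = 1/(9 - 14/9) = 1/(67/9) = 9/67)
l(221) - (112*94 - 41) = 9/67 - (112*94 - 41) = 9/67 - (10528 - 41) = 9/67 - 1*10487 = 9/67 - 10487 = -702620/67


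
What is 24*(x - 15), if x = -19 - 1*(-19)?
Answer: -360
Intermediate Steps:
x = 0 (x = -19 + 19 = 0)
24*(x - 15) = 24*(0 - 15) = 24*(-15) = -360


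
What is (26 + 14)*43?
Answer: 1720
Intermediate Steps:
(26 + 14)*43 = 40*43 = 1720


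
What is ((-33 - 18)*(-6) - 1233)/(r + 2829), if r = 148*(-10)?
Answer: -927/1349 ≈ -0.68718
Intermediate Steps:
r = -1480
((-33 - 18)*(-6) - 1233)/(r + 2829) = ((-33 - 18)*(-6) - 1233)/(-1480 + 2829) = (-51*(-6) - 1233)/1349 = (306 - 1233)*(1/1349) = -927*1/1349 = -927/1349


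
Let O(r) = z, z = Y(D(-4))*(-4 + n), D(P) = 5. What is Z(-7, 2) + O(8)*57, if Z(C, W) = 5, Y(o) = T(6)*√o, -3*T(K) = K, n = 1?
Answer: 5 + 342*√5 ≈ 769.74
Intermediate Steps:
T(K) = -K/3
Y(o) = -2*√o (Y(o) = (-⅓*6)*√o = -2*√o)
z = 6*√5 (z = (-2*√5)*(-4 + 1) = -2*√5*(-3) = 6*√5 ≈ 13.416)
O(r) = 6*√5
Z(-7, 2) + O(8)*57 = 5 + (6*√5)*57 = 5 + 342*√5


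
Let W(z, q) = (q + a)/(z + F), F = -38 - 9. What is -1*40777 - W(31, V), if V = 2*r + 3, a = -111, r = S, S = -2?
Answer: -40784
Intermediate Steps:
F = -47
r = -2
V = -1 (V = 2*(-2) + 3 = -4 + 3 = -1)
W(z, q) = (-111 + q)/(-47 + z) (W(z, q) = (q - 111)/(z - 47) = (-111 + q)/(-47 + z))
-1*40777 - W(31, V) = -1*40777 - (-111 - 1)/(-47 + 31) = -40777 - (-112)/(-16) = -40777 - (-1)*(-112)/16 = -40777 - 1*7 = -40777 - 7 = -40784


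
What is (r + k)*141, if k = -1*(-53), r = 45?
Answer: 13818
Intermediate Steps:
k = 53
(r + k)*141 = (45 + 53)*141 = 98*141 = 13818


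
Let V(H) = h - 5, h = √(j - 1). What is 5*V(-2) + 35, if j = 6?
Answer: 10 + 5*√5 ≈ 21.180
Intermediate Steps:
h = √5 (h = √(6 - 1) = √5 ≈ 2.2361)
V(H) = -5 + √5 (V(H) = √5 - 5 = -5 + √5)
5*V(-2) + 35 = 5*(-5 + √5) + 35 = (-25 + 5*√5) + 35 = 10 + 5*√5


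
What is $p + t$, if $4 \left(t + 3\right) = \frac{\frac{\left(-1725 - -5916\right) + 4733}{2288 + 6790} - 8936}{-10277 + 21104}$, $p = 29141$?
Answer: $\frac{2863881071807}{98287506} \approx 29138.0$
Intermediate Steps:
$t = - \frac{315140539}{98287506}$ ($t = -3 + \frac{\left(\frac{\left(-1725 - -5916\right) + 4733}{2288 + 6790} - 8936\right) \frac{1}{-10277 + 21104}}{4} = -3 + \frac{\left(\frac{\left(-1725 + 5916\right) + 4733}{9078} - 8936\right) \frac{1}{10827}}{4} = -3 + \frac{\left(\left(4191 + 4733\right) \frac{1}{9078} - 8936\right) \frac{1}{10827}}{4} = -3 + \frac{\left(8924 \cdot \frac{1}{9078} - 8936\right) \frac{1}{10827}}{4} = -3 + \frac{\left(\frac{4462}{4539} - 8936\right) \frac{1}{10827}}{4} = -3 + \frac{\left(- \frac{40556042}{4539}\right) \frac{1}{10827}}{4} = -3 + \frac{1}{4} \left(- \frac{40556042}{49143753}\right) = -3 - \frac{20278021}{98287506} = - \frac{315140539}{98287506} \approx -3.2063$)
$p + t = 29141 - \frac{315140539}{98287506} = \frac{2863881071807}{98287506}$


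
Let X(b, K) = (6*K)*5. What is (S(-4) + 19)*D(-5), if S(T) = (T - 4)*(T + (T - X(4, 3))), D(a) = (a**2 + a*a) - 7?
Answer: 34529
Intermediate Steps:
X(b, K) = 30*K
D(a) = -7 + 2*a**2 (D(a) = (a**2 + a**2) - 7 = 2*a**2 - 7 = -7 + 2*a**2)
S(T) = (-90 + 2*T)*(-4 + T) (S(T) = (T - 4)*(T + (T - 30*3)) = (-4 + T)*(T + (T - 1*90)) = (-4 + T)*(T + (T - 90)) = (-4 + T)*(T + (-90 + T)) = (-4 + T)*(-90 + 2*T) = (-90 + 2*T)*(-4 + T))
(S(-4) + 19)*D(-5) = ((360 - 98*(-4) + 2*(-4)**2) + 19)*(-7 + 2*(-5)**2) = ((360 + 392 + 2*16) + 19)*(-7 + 2*25) = ((360 + 392 + 32) + 19)*(-7 + 50) = (784 + 19)*43 = 803*43 = 34529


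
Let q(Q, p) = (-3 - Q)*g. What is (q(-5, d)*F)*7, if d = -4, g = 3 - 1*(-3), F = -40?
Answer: -3360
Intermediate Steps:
g = 6 (g = 3 + 3 = 6)
q(Q, p) = -18 - 6*Q (q(Q, p) = (-3 - Q)*6 = -18 - 6*Q)
(q(-5, d)*F)*7 = ((-18 - 6*(-5))*(-40))*7 = ((-18 + 30)*(-40))*7 = (12*(-40))*7 = -480*7 = -3360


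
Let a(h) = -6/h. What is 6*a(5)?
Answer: -36/5 ≈ -7.2000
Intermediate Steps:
6*a(5) = 6*(-6/5) = -36/5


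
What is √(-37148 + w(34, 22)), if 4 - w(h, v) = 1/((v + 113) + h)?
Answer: I*√6277337/13 ≈ 192.73*I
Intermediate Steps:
w(h, v) = 4 - 1/(113 + h + v) (w(h, v) = 4 - 1/((v + 113) + h) = 4 - 1/((113 + v) + h) = 4 - 1/(113 + h + v))
√(-37148 + w(34, 22)) = √(-37148 + (451 + 4*34 + 4*22)/(113 + 34 + 22)) = √(-37148 + (451 + 136 + 88)/169) = √(-37148 + (1/169)*675) = √(-37148 + 675/169) = √(-6277337/169) = I*√6277337/13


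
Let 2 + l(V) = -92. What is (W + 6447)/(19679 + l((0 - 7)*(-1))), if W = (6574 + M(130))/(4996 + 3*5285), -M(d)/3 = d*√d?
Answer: 134432971/408366835 - 78*√130/81673367 ≈ 0.32919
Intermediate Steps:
l(V) = -94 (l(V) = -2 - 92 = -94)
M(d) = -3*d^(3/2) (M(d) = -3*d*√d = -3*d^(3/2))
W = 6574/20851 - 390*√130/20851 (W = (6574 - 390*√130)/(4996 + 3*5285) = (6574 - 390*√130)/(4996 + 15855) = (6574 - 390*√130)/20851 = (6574 - 390*√130)*(1/20851) = 6574/20851 - 390*√130/20851 ≈ 0.10202)
(W + 6447)/(19679 + l((0 - 7)*(-1))) = ((6574/20851 - 390*√130/20851) + 6447)/(19679 - 94) = (134432971/20851 - 390*√130/20851)/19585 = (134432971/20851 - 390*√130/20851)*(1/19585) = 134432971/408366835 - 78*√130/81673367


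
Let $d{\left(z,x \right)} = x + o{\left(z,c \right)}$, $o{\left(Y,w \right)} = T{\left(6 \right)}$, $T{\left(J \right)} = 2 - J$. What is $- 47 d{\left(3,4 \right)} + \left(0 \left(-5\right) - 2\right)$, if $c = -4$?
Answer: $-2$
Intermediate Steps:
$o{\left(Y,w \right)} = -4$ ($o{\left(Y,w \right)} = 2 - 6 = -4$)
$d{\left(z,x \right)} = -4 + x$ ($d{\left(z,x \right)} = x - 4 = -4 + x$)
$- 47 d{\left(3,4 \right)} + \left(0 \left(-5\right) - 2\right) = - 47 \left(-4 + 4\right) + \left(0 \left(-5\right) - 2\right) = \left(-47\right) 0 + \left(0 - 2\right) = 0 - 2 = -2$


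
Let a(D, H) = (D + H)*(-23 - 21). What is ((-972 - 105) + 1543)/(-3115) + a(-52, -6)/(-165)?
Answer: -145934/9345 ≈ -15.616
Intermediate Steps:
a(D, H) = -44*D - 44*H (a(D, H) = (D + H)*(-44) = -44*D - 44*H)
((-972 - 105) + 1543)/(-3115) + a(-52, -6)/(-165) = ((-972 - 105) + 1543)/(-3115) + (-44*(-52) - 44*(-6))/(-165) = (-1077 + 1543)*(-1/3115) + (2288 + 264)*(-1/165) = 466*(-1/3115) + 2552*(-1/165) = -466/3115 - 232/15 = -145934/9345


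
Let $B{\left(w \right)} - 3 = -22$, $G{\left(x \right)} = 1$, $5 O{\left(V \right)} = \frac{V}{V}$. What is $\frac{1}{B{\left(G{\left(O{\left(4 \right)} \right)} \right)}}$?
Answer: $- \frac{1}{19} \approx -0.052632$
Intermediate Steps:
$O{\left(V \right)} = \frac{1}{5}$ ($O{\left(V \right)} = \frac{V \frac{1}{V}}{5} = \frac{1}{5} \cdot 1 = \frac{1}{5}$)
$B{\left(w \right)} = -19$ ($B{\left(w \right)} = 3 - 22 = -19$)
$\frac{1}{B{\left(G{\left(O{\left(4 \right)} \right)} \right)}} = \frac{1}{-19} = - \frac{1}{19}$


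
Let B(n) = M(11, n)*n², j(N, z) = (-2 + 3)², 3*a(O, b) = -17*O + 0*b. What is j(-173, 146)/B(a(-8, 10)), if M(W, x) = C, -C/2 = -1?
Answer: 9/36992 ≈ 0.00024330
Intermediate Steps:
C = 2 (C = -2*(-1) = 2)
M(W, x) = 2
a(O, b) = -17*O/3 (a(O, b) = (-17*O + 0*b)/3 = (-17*O + 0)/3 = (-17*O)/3 = -17*O/3)
j(N, z) = 1 (j(N, z) = 1² = 1)
B(n) = 2*n²
j(-173, 146)/B(a(-8, 10)) = 1/(2*(-17/3*(-8))²) = 1/(2*(136/3)²) = 1/(2*(18496/9)) = 1/(36992/9) = 1*(9/36992) = 9/36992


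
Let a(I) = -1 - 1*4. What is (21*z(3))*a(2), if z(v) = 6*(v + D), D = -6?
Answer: 1890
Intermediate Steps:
z(v) = -36 + 6*v (z(v) = 6*(v - 6) = 6*(-6 + v) = -36 + 6*v)
a(I) = -5 (a(I) = -1 - 4 = -5)
(21*z(3))*a(2) = (21*(-36 + 6*3))*(-5) = (21*(-36 + 18))*(-5) = (21*(-18))*(-5) = -378*(-5) = 1890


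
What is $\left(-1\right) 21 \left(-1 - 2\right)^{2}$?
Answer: $-189$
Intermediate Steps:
$\left(-1\right) 21 \left(-1 - 2\right)^{2} = - 21 \left(-3\right)^{2} = \left(-21\right) 9 = -189$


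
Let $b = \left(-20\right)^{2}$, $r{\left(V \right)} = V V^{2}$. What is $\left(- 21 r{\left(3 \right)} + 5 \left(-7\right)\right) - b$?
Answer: $-1002$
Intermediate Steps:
$r{\left(V \right)} = V^{3}$
$b = 400$
$\left(- 21 r{\left(3 \right)} + 5 \left(-7\right)\right) - b = \left(- 21 \cdot 3^{3} + 5 \left(-7\right)\right) - 400 = \left(\left(-21\right) 27 - 35\right) - 400 = \left(-567 - 35\right) - 400 = -602 - 400 = -1002$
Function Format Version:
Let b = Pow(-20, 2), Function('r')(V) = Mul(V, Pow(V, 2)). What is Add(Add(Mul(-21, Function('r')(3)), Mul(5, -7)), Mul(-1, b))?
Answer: -1002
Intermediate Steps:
Function('r')(V) = Pow(V, 3)
b = 400
Add(Add(Mul(-21, Function('r')(3)), Mul(5, -7)), Mul(-1, b)) = Add(Add(Mul(-21, Pow(3, 3)), Mul(5, -7)), Mul(-1, 400)) = Add(Add(Mul(-21, 27), -35), -400) = Add(Add(-567, -35), -400) = Add(-602, -400) = -1002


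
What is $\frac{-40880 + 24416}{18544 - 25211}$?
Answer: $\frac{16464}{6667} \approx 2.4695$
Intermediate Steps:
$\frac{-40880 + 24416}{18544 - 25211} = - \frac{16464}{-6667} = \left(-16464\right) \left(- \frac{1}{6667}\right) = \frac{16464}{6667}$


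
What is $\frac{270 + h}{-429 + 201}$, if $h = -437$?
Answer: $\frac{167}{228} \approx 0.73246$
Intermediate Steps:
$\frac{270 + h}{-429 + 201} = \frac{270 - 437}{-429 + 201} = - \frac{167}{-228} = \left(-167\right) \left(- \frac{1}{228}\right) = \frac{167}{228}$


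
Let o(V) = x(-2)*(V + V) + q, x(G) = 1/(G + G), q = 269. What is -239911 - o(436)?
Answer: -239962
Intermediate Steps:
x(G) = 1/(2*G)
o(V) = 269 - V/2 (o(V) = ((½)/(-2))*(V + V) + 269 = ((½)*(-½))*(2*V) + 269 = -V/2 + 269 = 269 - V/2)
-239911 - o(436) = -239911 - (269 - ½*436) = -239911 - (269 - 218) = -239911 - 1*51 = -239911 - 51 = -239962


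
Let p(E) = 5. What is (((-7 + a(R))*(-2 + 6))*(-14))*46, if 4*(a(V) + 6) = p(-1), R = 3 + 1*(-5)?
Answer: 30268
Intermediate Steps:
R = -2 (R = 3 - 5 = -2)
a(V) = -19/4 (a(V) = -6 + (¼)*5 = -6 + 5/4 = -19/4)
(((-7 + a(R))*(-2 + 6))*(-14))*46 = (((-7 - 19/4)*(-2 + 6))*(-14))*46 = (-47/4*4*(-14))*46 = -47*(-14)*46 = 658*46 = 30268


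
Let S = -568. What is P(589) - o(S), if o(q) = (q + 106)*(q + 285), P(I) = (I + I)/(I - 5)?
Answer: -38177243/292 ≈ -1.3074e+5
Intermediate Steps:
P(I) = 2*I/(-5 + I) (P(I) = (2*I)/(-5 + I) = 2*I/(-5 + I))
o(q) = (106 + q)*(285 + q)
P(589) - o(S) = 2*589/(-5 + 589) - (30210 + (-568)² + 391*(-568)) = 2*589/584 - (30210 + 322624 - 222088) = 2*589*(1/584) - 1*130746 = 589/292 - 130746 = -38177243/292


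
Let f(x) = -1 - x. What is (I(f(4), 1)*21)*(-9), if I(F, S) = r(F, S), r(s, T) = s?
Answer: 945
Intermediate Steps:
I(F, S) = F
(I(f(4), 1)*21)*(-9) = ((-1 - 1*4)*21)*(-9) = ((-1 - 4)*21)*(-9) = -5*21*(-9) = -105*(-9) = 945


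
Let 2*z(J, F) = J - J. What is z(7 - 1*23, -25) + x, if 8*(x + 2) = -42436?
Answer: -10613/2 ≈ -5306.5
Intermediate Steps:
x = -10613/2 (x = -2 + (⅛)*(-42436) = -2 - 10609/2 = -10613/2 ≈ -5306.5)
z(J, F) = 0 (z(J, F) = (J - J)/2 = (½)*0 = 0)
z(7 - 1*23, -25) + x = 0 - 10613/2 = -10613/2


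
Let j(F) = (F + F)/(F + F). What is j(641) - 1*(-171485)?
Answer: 171486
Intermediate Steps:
j(F) = 1 (j(F) = (2*F)/((2*F)) = (2*F)*(1/(2*F)) = 1)
j(641) - 1*(-171485) = 1 - 1*(-171485) = 1 + 171485 = 171486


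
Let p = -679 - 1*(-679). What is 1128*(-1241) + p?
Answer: -1399848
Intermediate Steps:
p = 0 (p = -679 + 679 = 0)
1128*(-1241) + p = 1128*(-1241) + 0 = -1399848 + 0 = -1399848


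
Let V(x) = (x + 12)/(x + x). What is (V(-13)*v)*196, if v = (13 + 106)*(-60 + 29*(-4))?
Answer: -2052512/13 ≈ -1.5789e+5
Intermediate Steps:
v = -20944 (v = 119*(-60 - 116) = 119*(-176) = -20944)
V(x) = (12 + x)/(2*x) (V(x) = (12 + x)/((2*x)) = (12 + x)*(1/(2*x)) = (12 + x)/(2*x))
(V(-13)*v)*196 = (((1/2)*(12 - 13)/(-13))*(-20944))*196 = (((1/2)*(-1/13)*(-1))*(-20944))*196 = ((1/26)*(-20944))*196 = -10472/13*196 = -2052512/13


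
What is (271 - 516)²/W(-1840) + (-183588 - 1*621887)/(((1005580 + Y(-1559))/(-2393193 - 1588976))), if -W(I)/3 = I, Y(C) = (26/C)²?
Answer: 268958057003511003965/84319486420632 ≈ 3.1897e+6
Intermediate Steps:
Y(C) = 676/C²
W(I) = -3*I
(271 - 516)²/W(-1840) + (-183588 - 1*621887)/(((1005580 + Y(-1559))/(-2393193 - 1588976))) = (271 - 516)²/((-3*(-1840))) + (-183588 - 1*621887)/(((1005580 + 676/(-1559)²)/(-2393193 - 1588976))) = (-245)²/5520 + (-183588 - 621887)/(((1005580 + 676*(1/2430481))/(-3982169))) = 60025*(1/5520) - 805475*(-3982169/(1005580 + 676/2430481)) = 12005/1104 - 805475/((2444043084656/2430481)*(-1/3982169)) = 12005/1104 - 805475/(-2444043084656/9678586093289) = 12005/1104 - 805475*(-9678586093289/2444043084656) = 12005/1104 + 7795859133491957275/2444043084656 = 268958057003511003965/84319486420632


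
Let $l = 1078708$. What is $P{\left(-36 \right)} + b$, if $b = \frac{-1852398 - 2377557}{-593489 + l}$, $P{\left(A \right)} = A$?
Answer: $- \frac{21697839}{485219} \approx -44.718$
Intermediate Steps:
$b = - \frac{4229955}{485219}$ ($b = \frac{-1852398 - 2377557}{-593489 + 1078708} = - \frac{4229955}{485219} \approx -8.7176$)
$P{\left(-36 \right)} + b = -36 - \frac{4229955}{485219} = - \frac{21697839}{485219}$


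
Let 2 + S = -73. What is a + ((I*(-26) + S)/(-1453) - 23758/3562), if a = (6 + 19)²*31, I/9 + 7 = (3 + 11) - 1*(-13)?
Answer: 50129697843/2587793 ≈ 19372.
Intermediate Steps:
S = -75 (S = -2 - 73 = -75)
I = 180 (I = -63 + 9*((3 + 11) - 1*(-13)) = -63 + 9*(14 + 13) = -63 + 9*27 = -63 + 243 = 180)
a = 19375 (a = 25²*31 = 625*31 = 19375)
a + ((I*(-26) + S)/(-1453) - 23758/3562) = 19375 + ((180*(-26) - 75)/(-1453) - 23758/3562) = 19375 + ((-4680 - 75)*(-1/1453) - 23758*1/3562) = 19375 + (-4755*(-1/1453) - 11879/1781) = 19375 + (4755/1453 - 11879/1781) = 19375 - 8791532/2587793 = 50129697843/2587793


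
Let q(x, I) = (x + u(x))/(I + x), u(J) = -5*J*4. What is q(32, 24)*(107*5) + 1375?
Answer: -31035/7 ≈ -4433.6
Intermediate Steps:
u(J) = -20*J
q(x, I) = -19*x/(I + x) (q(x, I) = (x - 20*x)/(I + x) = (-19*x)/(I + x) = -19*x/(I + x))
q(32, 24)*(107*5) + 1375 = (-19*32/(24 + 32))*(107*5) + 1375 = -19*32/56*535 + 1375 = -19*32*1/56*535 + 1375 = -76/7*535 + 1375 = -40660/7 + 1375 = -31035/7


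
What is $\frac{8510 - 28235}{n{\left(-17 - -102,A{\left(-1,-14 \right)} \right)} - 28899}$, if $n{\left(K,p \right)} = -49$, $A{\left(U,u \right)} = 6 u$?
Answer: $\frac{19725}{28948} \approx 0.68139$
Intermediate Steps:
$\frac{8510 - 28235}{n{\left(-17 - -102,A{\left(-1,-14 \right)} \right)} - 28899} = \frac{8510 - 28235}{-49 - 28899} = - \frac{19725}{-28948} = \left(-19725\right) \left(- \frac{1}{28948}\right) = \frac{19725}{28948}$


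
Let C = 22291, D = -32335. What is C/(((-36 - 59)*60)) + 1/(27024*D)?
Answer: -108213026713/27670999600 ≈ -3.9107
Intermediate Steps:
C/(((-36 - 59)*60)) + 1/(27024*D) = 22291/(((-36 - 59)*60)) + 1/(27024*(-32335)) = 22291/((-95*60)) + (1/27024)*(-1/32335) = 22291/(-5700) - 1/873821040 = 22291*(-1/5700) - 1/873821040 = -22291/5700 - 1/873821040 = -108213026713/27670999600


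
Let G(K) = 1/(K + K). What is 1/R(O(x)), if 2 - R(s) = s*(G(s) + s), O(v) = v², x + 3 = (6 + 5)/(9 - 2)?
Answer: -4802/12797 ≈ -0.37524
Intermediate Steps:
G(K) = 1/(2*K)
x = -10/7 (x = -3 + (6 + 5)/(9 - 2) = -3 + 11/7 = -10/7 ≈ -1.4286)
R(s) = 2 - s*(s + 1/(2*s)) (R(s) = 2 - s*(1/(2*s) + s) = 2 - s*(s + 1/(2*s)))
1/R(O(x)) = 1/(3/2 - ((-10/7)²)²) = 1/(3/2 - (100/49)²) = 1/(3/2 - 1*10000/2401) = 1/(3/2 - 10000/2401) = 1/(-12797/4802) = -4802/12797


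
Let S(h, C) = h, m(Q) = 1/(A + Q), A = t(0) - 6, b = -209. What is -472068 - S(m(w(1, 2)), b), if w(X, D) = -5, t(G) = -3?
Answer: -6608951/14 ≈ -4.7207e+5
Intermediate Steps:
A = -9 (A = -3 - 6 = -9)
m(Q) = 1/(-9 + Q)
-472068 - S(m(w(1, 2)), b) = -472068 - 1/(-9 - 5) = -472068 - 1/(-14) = -472068 - 1*(-1/14) = -472068 + 1/14 = -6608951/14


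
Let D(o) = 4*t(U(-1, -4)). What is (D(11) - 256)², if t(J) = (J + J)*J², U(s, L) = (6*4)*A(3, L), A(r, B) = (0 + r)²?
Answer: 6499795948601344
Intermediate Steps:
A(r, B) = r²
U(s, L) = 216 (U(s, L) = (6*4)*3² = 24*9 = 216)
t(J) = 2*J³ (t(J) = (2*J)*J² = 2*J³)
D(o) = 80621568 (D(o) = 4*(2*216³) = 4*(2*10077696) = 4*20155392 = 80621568)
(D(11) - 256)² = (80621568 - 256)² = 80621312² = 6499795948601344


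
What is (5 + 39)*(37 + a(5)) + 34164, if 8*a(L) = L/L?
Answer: 71595/2 ≈ 35798.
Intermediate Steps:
a(L) = 1/8 (a(L) = (L/L)/8 = (1/8)*1 = 1/8)
(5 + 39)*(37 + a(5)) + 34164 = (5 + 39)*(37 + 1/8) + 34164 = 44*(297/8) + 34164 = 3267/2 + 34164 = 71595/2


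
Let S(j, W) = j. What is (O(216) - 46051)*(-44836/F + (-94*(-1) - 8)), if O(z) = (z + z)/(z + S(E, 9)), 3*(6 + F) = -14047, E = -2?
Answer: -6622694773618/1504955 ≈ -4.4006e+6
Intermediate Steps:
F = -14065/3 (F = -6 + (⅓)*(-14047) = -6 - 14047/3 = -14065/3 ≈ -4688.3)
O(z) = 2*z/(-2 + z) (O(z) = (z + z)/(z - 2) = (2*z)/(-2 + z) = 2*z/(-2 + z))
(O(216) - 46051)*(-44836/F + (-94*(-1) - 8)) = (2*216/(-2 + 216) - 46051)*(-44836/(-14065/3) + (-94*(-1) - 8)) = (2*216/214 - 46051)*(-44836*(-3/14065) + (94 - 8)) = (2*216*(1/214) - 46051)*(134508/14065 + 86) = (216/107 - 46051)*(1344098/14065) = -4927241/107*1344098/14065 = -6622694773618/1504955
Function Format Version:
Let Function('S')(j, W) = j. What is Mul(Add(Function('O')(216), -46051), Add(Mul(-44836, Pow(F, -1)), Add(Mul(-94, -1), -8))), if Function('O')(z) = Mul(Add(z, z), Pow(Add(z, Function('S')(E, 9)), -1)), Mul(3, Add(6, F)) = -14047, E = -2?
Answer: Rational(-6622694773618, 1504955) ≈ -4.4006e+6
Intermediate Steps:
F = Rational(-14065, 3) (F = Add(-6, Mul(Rational(1, 3), -14047)) = Add(-6, Rational(-14047, 3)) = Rational(-14065, 3) ≈ -4688.3)
Function('O')(z) = Mul(2, z, Pow(Add(-2, z), -1)) (Function('O')(z) = Mul(Add(z, z), Pow(Add(z, -2), -1)) = Mul(Mul(2, z), Pow(Add(-2, z), -1)) = Mul(2, z, Pow(Add(-2, z), -1)))
Mul(Add(Function('O')(216), -46051), Add(Mul(-44836, Pow(F, -1)), Add(Mul(-94, -1), -8))) = Mul(Add(Mul(2, 216, Pow(Add(-2, 216), -1)), -46051), Add(Mul(-44836, Pow(Rational(-14065, 3), -1)), Add(Mul(-94, -1), -8))) = Mul(Add(Mul(2, 216, Pow(214, -1)), -46051), Add(Mul(-44836, Rational(-3, 14065)), Add(94, -8))) = Mul(Add(Mul(2, 216, Rational(1, 214)), -46051), Add(Rational(134508, 14065), 86)) = Mul(Add(Rational(216, 107), -46051), Rational(1344098, 14065)) = Mul(Rational(-4927241, 107), Rational(1344098, 14065)) = Rational(-6622694773618, 1504955)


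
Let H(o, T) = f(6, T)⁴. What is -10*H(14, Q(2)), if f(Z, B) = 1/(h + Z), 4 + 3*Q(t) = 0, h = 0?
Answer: -5/648 ≈ -0.0077161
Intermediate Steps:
Q(t) = -4/3 (Q(t) = -4/3 + (⅓)*0 = -4/3 + 0 = -4/3)
f(Z, B) = 1/Z (f(Z, B) = 1/(0 + Z) = 1/Z)
H(o, T) = 1/1296 (H(o, T) = (1/6)⁴ = (⅙)⁴ = 1/1296)
-10*H(14, Q(2)) = -10*1/1296 = -5/648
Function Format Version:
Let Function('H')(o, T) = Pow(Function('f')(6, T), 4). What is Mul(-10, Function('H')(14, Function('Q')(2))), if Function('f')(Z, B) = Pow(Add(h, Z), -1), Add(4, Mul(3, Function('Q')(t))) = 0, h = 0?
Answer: Rational(-5, 648) ≈ -0.0077161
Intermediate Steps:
Function('Q')(t) = Rational(-4, 3) (Function('Q')(t) = Add(Rational(-4, 3), Mul(Rational(1, 3), 0)) = Add(Rational(-4, 3), 0) = Rational(-4, 3))
Function('f')(Z, B) = Pow(Z, -1) (Function('f')(Z, B) = Pow(Add(0, Z), -1) = Pow(Z, -1))
Function('H')(o, T) = Rational(1, 1296) (Function('H')(o, T) = Pow(Pow(6, -1), 4) = Pow(Rational(1, 6), 4) = Rational(1, 1296))
Mul(-10, Function('H')(14, Function('Q')(2))) = Mul(-10, Rational(1, 1296)) = Rational(-5, 648)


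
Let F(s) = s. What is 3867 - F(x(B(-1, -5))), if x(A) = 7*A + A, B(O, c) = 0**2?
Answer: 3867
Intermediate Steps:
B(O, c) = 0
x(A) = 8*A
3867 - F(x(B(-1, -5))) = 3867 - 8*0 = 3867 - 1*0 = 3867 + 0 = 3867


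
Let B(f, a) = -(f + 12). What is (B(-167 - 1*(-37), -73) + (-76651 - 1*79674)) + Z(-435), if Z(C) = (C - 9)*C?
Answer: 36933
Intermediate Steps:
B(f, a) = -12 - f (B(f, a) = -(12 + f) = -12 - f)
Z(C) = C*(-9 + C) (Z(C) = (-9 + C)*C = C*(-9 + C))
(B(-167 - 1*(-37), -73) + (-76651 - 1*79674)) + Z(-435) = ((-12 - (-167 - 1*(-37))) + (-76651 - 1*79674)) - 435*(-9 - 435) = ((-12 - (-167 + 37)) + (-76651 - 79674)) - 435*(-444) = ((-12 - 1*(-130)) - 156325) + 193140 = ((-12 + 130) - 156325) + 193140 = (118 - 156325) + 193140 = -156207 + 193140 = 36933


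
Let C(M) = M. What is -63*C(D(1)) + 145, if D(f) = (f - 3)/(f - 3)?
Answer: 82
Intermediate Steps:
D(f) = 1 (D(f) = (-3 + f)/(-3 + f) = 1)
-63*C(D(1)) + 145 = -63*1 + 145 = -63 + 145 = 82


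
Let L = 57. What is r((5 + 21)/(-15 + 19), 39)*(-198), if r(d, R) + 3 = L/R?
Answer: 3960/13 ≈ 304.62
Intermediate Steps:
r(d, R) = -3 + 57/R
r((5 + 21)/(-15 + 19), 39)*(-198) = (-3 + 57/39)*(-198) = (-3 + 57*(1/39))*(-198) = (-3 + 19/13)*(-198) = -20/13*(-198) = 3960/13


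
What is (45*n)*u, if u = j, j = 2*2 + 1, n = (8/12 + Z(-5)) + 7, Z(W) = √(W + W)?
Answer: 1725 + 225*I*√10 ≈ 1725.0 + 711.51*I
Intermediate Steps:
Z(W) = √2*√W (Z(W) = √(2*W) = √2*√W)
n = 23/3 + I*√10 (n = (8/12 + √2*√(-5)) + 7 = (8*(1/12) + √2*(I*√5)) + 7 = (⅔ + I*√10) + 7 = 23/3 + I*√10 ≈ 7.6667 + 3.1623*I)
j = 5 (j = 4 + 1 = 5)
u = 5
(45*n)*u = (45*(23/3 + I*√10))*5 = (345 + 45*I*√10)*5 = 1725 + 225*I*√10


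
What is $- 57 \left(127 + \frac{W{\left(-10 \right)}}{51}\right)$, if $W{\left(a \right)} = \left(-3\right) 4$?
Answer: $- \frac{122835}{17} \approx -7225.6$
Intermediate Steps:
$W{\left(a \right)} = -12$
$- 57 \left(127 + \frac{W{\left(-10 \right)}}{51}\right) = - 57 \left(127 - \frac{12}{51}\right) = - 57 \left(127 - \frac{4}{17}\right) = \left(-57\right) \frac{2155}{17} = - \frac{122835}{17}$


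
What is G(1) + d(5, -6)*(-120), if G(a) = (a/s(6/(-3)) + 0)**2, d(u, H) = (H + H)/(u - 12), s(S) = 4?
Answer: -23033/112 ≈ -205.65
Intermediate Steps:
d(u, H) = 2*H/(-12 + u) (d(u, H) = (2*H)/(-12 + u) = 2*H/(-12 + u))
G(a) = a**2/16 (G(a) = (a/4 + 0)**2 = (a/4)**2 = a**2/16)
G(1) + d(5, -6)*(-120) = (1/16)*1**2 + (2*(-6)/(-12 + 5))*(-120) = (1/16)*1 + (2*(-6)/(-7))*(-120) = 1/16 + (2*(-6)*(-1/7))*(-120) = 1/16 + (12/7)*(-120) = 1/16 - 1440/7 = -23033/112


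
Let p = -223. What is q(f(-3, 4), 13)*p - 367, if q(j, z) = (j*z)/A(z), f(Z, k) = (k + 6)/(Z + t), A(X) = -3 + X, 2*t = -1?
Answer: 3229/7 ≈ 461.29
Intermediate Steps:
t = -½ (t = (½)*(-1) = -½ ≈ -0.50000)
f(Z, k) = (6 + k)/(-½ + Z) (f(Z, k) = (k + 6)/(Z - ½) = (6 + k)/(-½ + Z))
q(j, z) = j*z/(-3 + z) (q(j, z) = (j*z)/(-3 + z) = j*z/(-3 + z))
q(f(-3, 4), 13)*p - 367 = ((2*(6 + 4)/(-1 + 2*(-3)))*13/(-3 + 13))*(-223) - 367 = ((2*10/(-1 - 6))*13/10)*(-223) - 367 = ((2*10/(-7))*13*(⅒))*(-223) - 367 = ((2*(-⅐)*10)*13*(⅒))*(-223) - 367 = -20/7*13*⅒*(-223) - 367 = -26/7*(-223) - 367 = 5798/7 - 367 = 3229/7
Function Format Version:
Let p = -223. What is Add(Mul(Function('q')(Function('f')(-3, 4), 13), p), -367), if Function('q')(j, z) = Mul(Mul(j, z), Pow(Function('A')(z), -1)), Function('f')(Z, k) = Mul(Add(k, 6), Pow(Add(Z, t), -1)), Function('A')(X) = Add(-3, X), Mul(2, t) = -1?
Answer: Rational(3229, 7) ≈ 461.29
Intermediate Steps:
t = Rational(-1, 2) (t = Mul(Rational(1, 2), -1) = Rational(-1, 2) ≈ -0.50000)
Function('f')(Z, k) = Mul(Pow(Add(Rational(-1, 2), Z), -1), Add(6, k)) (Function('f')(Z, k) = Mul(Add(k, 6), Pow(Add(Z, Rational(-1, 2)), -1)) = Mul(Add(6, k), Pow(Add(Rational(-1, 2), Z), -1)) = Mul(Pow(Add(Rational(-1, 2), Z), -1), Add(6, k)))
Function('q')(j, z) = Mul(j, z, Pow(Add(-3, z), -1)) (Function('q')(j, z) = Mul(Mul(j, z), Pow(Add(-3, z), -1)) = Mul(j, z, Pow(Add(-3, z), -1)))
Add(Mul(Function('q')(Function('f')(-3, 4), 13), p), -367) = Add(Mul(Mul(Mul(2, Pow(Add(-1, Mul(2, -3)), -1), Add(6, 4)), 13, Pow(Add(-3, 13), -1)), -223), -367) = Add(Mul(Mul(Mul(2, Pow(Add(-1, -6), -1), 10), 13, Pow(10, -1)), -223), -367) = Add(Mul(Mul(Mul(2, Pow(-7, -1), 10), 13, Rational(1, 10)), -223), -367) = Add(Mul(Mul(Mul(2, Rational(-1, 7), 10), 13, Rational(1, 10)), -223), -367) = Add(Mul(Mul(Rational(-20, 7), 13, Rational(1, 10)), -223), -367) = Add(Mul(Rational(-26, 7), -223), -367) = Add(Rational(5798, 7), -367) = Rational(3229, 7)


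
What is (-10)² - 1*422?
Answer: -322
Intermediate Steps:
(-10)² - 1*422 = 100 - 422 = -322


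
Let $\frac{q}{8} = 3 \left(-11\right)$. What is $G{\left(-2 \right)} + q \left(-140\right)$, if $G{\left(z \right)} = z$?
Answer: $36958$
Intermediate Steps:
$q = -264$ ($q = 8 \cdot 3 \left(-11\right) = 8 \left(-33\right) = -264$)
$G{\left(-2 \right)} + q \left(-140\right) = -2 - -36960 = -2 + 36960 = 36958$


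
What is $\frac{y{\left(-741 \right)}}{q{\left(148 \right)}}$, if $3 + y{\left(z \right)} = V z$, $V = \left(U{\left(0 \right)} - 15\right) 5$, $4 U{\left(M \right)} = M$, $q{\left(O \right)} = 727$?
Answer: $\frac{55572}{727} \approx 76.44$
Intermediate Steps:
$U{\left(M \right)} = \frac{M}{4}$
$V = -75$ ($V = \left(\frac{1}{4} \cdot 0 - 15\right) 5 = \left(0 - 15\right) 5 = \left(-15\right) 5 = -75$)
$y{\left(z \right)} = -3 - 75 z$
$\frac{y{\left(-741 \right)}}{q{\left(148 \right)}} = \frac{-3 - -55575}{727} = \left(-3 + 55575\right) \frac{1}{727} = 55572 \cdot \frac{1}{727} = \frac{55572}{727}$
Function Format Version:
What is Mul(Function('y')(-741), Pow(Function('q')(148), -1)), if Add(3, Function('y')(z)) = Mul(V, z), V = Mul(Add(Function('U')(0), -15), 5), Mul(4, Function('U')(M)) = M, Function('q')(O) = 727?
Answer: Rational(55572, 727) ≈ 76.440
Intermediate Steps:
Function('U')(M) = Mul(Rational(1, 4), M)
V = -75 (V = Mul(Add(Mul(Rational(1, 4), 0), -15), 5) = Mul(Add(0, -15), 5) = Mul(-15, 5) = -75)
Function('y')(z) = Add(-3, Mul(-75, z))
Mul(Function('y')(-741), Pow(Function('q')(148), -1)) = Mul(Add(-3, Mul(-75, -741)), Pow(727, -1)) = Mul(Add(-3, 55575), Rational(1, 727)) = Mul(55572, Rational(1, 727)) = Rational(55572, 727)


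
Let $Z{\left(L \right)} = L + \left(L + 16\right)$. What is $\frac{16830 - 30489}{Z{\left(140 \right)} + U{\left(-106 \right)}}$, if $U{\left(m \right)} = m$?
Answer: $- \frac{13659}{190} \approx -71.89$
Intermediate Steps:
$Z{\left(L \right)} = 16 + 2 L$ ($Z{\left(L \right)} = L + \left(16 + L\right) = 16 + 2 L$)
$\frac{16830 - 30489}{Z{\left(140 \right)} + U{\left(-106 \right)}} = \frac{16830 - 30489}{\left(16 + 2 \cdot 140\right) - 106} = - \frac{13659}{\left(16 + 280\right) - 106} = - \frac{13659}{296 - 106} = - \frac{13659}{190}$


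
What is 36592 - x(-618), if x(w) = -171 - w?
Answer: 36145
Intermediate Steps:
36592 - x(-618) = 36592 - (-171 - 1*(-618)) = 36592 - (-171 + 618) = 36592 - 1*447 = 36592 - 447 = 36145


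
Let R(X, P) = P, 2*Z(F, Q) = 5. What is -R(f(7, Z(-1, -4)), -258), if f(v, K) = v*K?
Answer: 258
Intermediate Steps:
Z(F, Q) = 5/2 (Z(F, Q) = (½)*5 = 5/2)
f(v, K) = K*v
-R(f(7, Z(-1, -4)), -258) = -1*(-258) = 258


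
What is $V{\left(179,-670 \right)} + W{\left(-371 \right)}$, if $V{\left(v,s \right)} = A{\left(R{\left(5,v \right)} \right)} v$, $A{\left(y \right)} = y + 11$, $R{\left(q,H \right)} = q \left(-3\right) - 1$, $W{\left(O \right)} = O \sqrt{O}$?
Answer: $-895 - 371 i \sqrt{371} \approx -895.0 - 7146.0 i$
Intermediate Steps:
$W{\left(O \right)} = O^{\frac{3}{2}}$
$R{\left(q,H \right)} = -1 - 3 q$ ($R{\left(q,H \right)} = - 3 q - 1 = -1 - 3 q$)
$A{\left(y \right)} = 11 + y$
$V{\left(v,s \right)} = - 5 v$ ($V{\left(v,s \right)} = \left(11 - 16\right) v = - 5 v$)
$V{\left(179,-670 \right)} + W{\left(-371 \right)} = \left(-5\right) 179 + \left(-371\right)^{\frac{3}{2}} = -895 - 371 i \sqrt{371}$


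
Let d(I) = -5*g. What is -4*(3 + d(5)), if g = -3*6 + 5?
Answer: -272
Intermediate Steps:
g = -13 (g = -18 + 5 = -13)
d(I) = 65 (d(I) = -5*(-13) = 65)
-4*(3 + d(5)) = -4*(3 + 65) = -4*68 = -272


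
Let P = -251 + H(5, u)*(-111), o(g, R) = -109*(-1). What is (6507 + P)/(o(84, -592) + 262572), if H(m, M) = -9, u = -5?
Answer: 7255/262681 ≈ 0.027619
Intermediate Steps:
o(g, R) = 109
P = 748 (P = -251 - 9*(-111) = -251 + 999 = 748)
(6507 + P)/(o(84, -592) + 262572) = (6507 + 748)/(109 + 262572) = 7255/262681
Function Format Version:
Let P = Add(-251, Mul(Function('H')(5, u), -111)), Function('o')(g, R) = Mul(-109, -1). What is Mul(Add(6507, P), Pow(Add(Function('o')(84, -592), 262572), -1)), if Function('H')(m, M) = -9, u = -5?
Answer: Rational(7255, 262681) ≈ 0.027619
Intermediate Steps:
Function('o')(g, R) = 109
P = 748 (P = Add(-251, Mul(-9, -111)) = Add(-251, 999) = 748)
Mul(Add(6507, P), Pow(Add(Function('o')(84, -592), 262572), -1)) = Mul(Add(6507, 748), Pow(Add(109, 262572), -1)) = Mul(7255, Pow(262681, -1)) = Mul(7255, Rational(1, 262681)) = Rational(7255, 262681)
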